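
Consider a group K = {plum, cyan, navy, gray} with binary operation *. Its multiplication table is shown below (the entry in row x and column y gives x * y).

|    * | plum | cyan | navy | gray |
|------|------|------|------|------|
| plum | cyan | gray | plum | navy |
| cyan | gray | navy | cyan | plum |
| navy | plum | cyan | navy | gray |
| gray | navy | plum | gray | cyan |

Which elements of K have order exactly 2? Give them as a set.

Identity is navy. Compute the order of each non-identity element by repeated multiplication:
  plum: plum → cyan → gray → navy  (order 4)
  cyan: cyan → navy  (order 2)
  gray: gray → cyan → plum → navy  (order 4)
Elements of order 2: {cyan}.

{cyan}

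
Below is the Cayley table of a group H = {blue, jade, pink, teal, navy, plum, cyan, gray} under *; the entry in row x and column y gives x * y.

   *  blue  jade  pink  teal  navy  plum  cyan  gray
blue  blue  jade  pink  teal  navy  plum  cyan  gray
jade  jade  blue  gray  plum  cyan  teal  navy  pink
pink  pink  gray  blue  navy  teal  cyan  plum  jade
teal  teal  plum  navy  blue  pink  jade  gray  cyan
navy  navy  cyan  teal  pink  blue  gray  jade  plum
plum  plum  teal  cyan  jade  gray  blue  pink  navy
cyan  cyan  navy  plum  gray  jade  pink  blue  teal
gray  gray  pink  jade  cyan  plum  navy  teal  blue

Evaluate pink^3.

pink

pink^1 = pink
pink^2 = pink * pink = blue
pink^3 = blue * pink = pink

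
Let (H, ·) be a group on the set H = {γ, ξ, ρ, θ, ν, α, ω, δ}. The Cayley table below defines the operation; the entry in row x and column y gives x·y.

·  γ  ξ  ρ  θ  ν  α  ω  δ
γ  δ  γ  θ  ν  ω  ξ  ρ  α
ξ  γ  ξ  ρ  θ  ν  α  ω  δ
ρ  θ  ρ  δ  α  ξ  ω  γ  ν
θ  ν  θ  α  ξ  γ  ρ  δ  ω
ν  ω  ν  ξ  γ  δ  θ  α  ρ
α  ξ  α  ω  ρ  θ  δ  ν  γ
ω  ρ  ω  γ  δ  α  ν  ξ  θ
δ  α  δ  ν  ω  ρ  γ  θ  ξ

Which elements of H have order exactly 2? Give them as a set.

Identity is ξ. Compute the order of each non-identity element by repeated multiplication:
  γ: γ → δ → α → ξ  (order 4)
  ρ: ρ → δ → ν → ξ  (order 4)
  θ: θ → ξ  (order 2)
  ν: ν → δ → ρ → ξ  (order 4)
  α: α → δ → γ → ξ  (order 4)
  ω: ω → ξ  (order 2)
  δ: δ → ξ  (order 2)
Elements of order 2: {δ, θ, ω}.

{δ, θ, ω}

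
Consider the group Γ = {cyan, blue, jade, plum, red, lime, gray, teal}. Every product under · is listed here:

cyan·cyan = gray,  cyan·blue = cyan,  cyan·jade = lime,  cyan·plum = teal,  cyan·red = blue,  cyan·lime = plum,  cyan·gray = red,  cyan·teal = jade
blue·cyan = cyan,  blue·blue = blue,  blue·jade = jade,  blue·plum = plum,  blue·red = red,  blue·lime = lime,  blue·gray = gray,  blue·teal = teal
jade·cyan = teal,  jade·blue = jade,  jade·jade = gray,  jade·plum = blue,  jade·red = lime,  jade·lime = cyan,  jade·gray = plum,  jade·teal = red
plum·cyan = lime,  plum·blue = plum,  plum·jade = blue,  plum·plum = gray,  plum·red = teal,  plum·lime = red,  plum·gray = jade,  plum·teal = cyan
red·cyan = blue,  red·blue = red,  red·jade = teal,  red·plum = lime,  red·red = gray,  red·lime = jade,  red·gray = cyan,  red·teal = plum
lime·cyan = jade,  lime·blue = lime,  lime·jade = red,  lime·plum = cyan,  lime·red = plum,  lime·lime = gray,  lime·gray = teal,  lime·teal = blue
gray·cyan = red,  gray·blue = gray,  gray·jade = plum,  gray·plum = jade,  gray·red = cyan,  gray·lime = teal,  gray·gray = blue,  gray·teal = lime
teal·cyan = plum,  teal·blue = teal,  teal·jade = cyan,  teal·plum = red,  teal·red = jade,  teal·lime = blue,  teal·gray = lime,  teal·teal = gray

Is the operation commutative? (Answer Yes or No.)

No

lime·plum = cyan but plum·lime = red.
Since lime and plum do not commute, Γ is not abelian.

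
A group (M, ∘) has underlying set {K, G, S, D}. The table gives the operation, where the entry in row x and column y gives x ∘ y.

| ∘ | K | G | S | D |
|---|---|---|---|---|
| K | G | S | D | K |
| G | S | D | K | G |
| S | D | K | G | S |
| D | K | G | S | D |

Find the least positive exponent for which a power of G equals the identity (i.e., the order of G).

The identity element is D (its row matches the header).
G^1 = G
G^2 = G ∘ G = D
The first power of G equal to the identity is G^2, so ord(G) = 2.

2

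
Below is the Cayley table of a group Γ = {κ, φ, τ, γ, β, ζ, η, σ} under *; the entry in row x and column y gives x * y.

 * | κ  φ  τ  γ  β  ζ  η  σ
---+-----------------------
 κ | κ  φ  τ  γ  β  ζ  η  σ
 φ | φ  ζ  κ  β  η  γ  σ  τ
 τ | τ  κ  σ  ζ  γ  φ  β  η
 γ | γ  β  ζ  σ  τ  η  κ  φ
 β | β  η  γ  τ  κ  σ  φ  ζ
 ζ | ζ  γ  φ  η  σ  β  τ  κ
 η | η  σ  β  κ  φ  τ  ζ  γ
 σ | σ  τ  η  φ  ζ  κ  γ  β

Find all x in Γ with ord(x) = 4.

Identity is κ. Compute the order of each non-identity element by repeated multiplication:
  φ: φ → ζ → γ → β → η → σ → τ → κ  (order 8)
  τ: τ → σ → η → β → γ → ζ → φ → κ  (order 8)
  γ: γ → σ → φ → β → τ → ζ → η → κ  (order 8)
  β: β → κ  (order 2)
  ζ: ζ → β → σ → κ  (order 4)
  η: η → ζ → τ → β → φ → σ → γ → κ  (order 8)
  σ: σ → β → ζ → κ  (order 4)
Elements of order 4: {ζ, σ}.

{ζ, σ}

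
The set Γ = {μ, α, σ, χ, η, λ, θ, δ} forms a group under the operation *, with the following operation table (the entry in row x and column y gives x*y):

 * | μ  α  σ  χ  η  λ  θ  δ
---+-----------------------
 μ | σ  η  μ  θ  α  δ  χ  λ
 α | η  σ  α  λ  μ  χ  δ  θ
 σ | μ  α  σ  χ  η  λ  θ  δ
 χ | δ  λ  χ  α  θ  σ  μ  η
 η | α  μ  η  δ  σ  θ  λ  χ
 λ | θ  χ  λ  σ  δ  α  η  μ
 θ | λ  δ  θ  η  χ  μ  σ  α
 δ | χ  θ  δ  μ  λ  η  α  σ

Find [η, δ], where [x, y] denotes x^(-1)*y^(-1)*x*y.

Identity is σ; from the table η^(-1) = η and δ^(-1) = δ.
η*δ = χ
χ*η = θ
θ*δ = α

α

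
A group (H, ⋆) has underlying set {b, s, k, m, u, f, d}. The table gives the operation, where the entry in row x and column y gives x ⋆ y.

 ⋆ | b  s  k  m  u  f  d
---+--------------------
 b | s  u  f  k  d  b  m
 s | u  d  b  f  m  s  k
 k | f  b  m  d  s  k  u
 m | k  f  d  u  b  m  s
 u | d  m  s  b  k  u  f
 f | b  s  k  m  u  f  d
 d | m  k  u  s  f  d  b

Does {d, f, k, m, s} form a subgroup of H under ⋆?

m ⋆ m = u, which is not in {d, f, k, m, s}.
The subset is not closed under ⋆, so it is not a subgroup.

No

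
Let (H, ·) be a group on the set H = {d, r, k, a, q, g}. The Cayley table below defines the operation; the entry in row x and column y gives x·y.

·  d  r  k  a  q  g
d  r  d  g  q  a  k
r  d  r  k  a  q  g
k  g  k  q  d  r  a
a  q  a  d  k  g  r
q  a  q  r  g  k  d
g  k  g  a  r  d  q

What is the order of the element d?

2

The identity element is r (its row matches the header).
d^1 = d
d^2 = d·d = r
The first power of d equal to the identity is d^2, so ord(d) = 2.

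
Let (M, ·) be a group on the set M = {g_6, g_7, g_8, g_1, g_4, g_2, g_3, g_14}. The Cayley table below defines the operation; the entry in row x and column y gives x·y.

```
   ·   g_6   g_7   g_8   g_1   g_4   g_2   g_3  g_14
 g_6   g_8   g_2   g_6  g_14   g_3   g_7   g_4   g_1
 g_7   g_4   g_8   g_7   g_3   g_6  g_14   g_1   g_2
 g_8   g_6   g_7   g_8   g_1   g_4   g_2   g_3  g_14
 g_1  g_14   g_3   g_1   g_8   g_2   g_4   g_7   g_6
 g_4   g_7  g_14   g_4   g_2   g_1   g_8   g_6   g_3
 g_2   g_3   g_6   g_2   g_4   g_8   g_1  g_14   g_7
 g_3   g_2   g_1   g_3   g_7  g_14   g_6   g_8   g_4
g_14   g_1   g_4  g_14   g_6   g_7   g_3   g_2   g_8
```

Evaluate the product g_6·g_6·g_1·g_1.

g_6·g_6 = g_8
g_8·g_1 = g_1
g_1·g_1 = g_8

g_8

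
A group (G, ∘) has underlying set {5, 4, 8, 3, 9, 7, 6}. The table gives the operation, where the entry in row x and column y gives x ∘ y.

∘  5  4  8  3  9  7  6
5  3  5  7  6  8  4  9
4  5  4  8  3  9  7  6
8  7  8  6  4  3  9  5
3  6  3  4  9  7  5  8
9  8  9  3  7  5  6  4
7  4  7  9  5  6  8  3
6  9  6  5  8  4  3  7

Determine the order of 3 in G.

The identity element is 4 (its row matches the header).
3^1 = 3
3^2 = 3 ∘ 3 = 9
3^3 = 9 ∘ 3 = 7
3^4 = 7 ∘ 3 = 5
3^5 = 5 ∘ 3 = 6
3^6 = 6 ∘ 3 = 8
3^7 = 8 ∘ 3 = 4
The first power of 3 equal to the identity is 3^7, so ord(3) = 7.
(Structurally, G here is isomorphic to the cyclic group Z_7.)

7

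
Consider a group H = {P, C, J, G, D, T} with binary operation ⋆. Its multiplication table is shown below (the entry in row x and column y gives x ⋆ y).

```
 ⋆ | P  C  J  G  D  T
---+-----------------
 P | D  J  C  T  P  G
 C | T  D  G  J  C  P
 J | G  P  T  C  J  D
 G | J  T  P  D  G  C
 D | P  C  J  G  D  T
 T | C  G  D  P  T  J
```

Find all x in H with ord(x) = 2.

Identity is D. Compute the order of each non-identity element by repeated multiplication:
  P: P → D  (order 2)
  C: C → D  (order 2)
  J: J → T → D  (order 3)
  G: G → D  (order 2)
  T: T → J → D  (order 3)
Elements of order 2: {C, G, P}.

{C, G, P}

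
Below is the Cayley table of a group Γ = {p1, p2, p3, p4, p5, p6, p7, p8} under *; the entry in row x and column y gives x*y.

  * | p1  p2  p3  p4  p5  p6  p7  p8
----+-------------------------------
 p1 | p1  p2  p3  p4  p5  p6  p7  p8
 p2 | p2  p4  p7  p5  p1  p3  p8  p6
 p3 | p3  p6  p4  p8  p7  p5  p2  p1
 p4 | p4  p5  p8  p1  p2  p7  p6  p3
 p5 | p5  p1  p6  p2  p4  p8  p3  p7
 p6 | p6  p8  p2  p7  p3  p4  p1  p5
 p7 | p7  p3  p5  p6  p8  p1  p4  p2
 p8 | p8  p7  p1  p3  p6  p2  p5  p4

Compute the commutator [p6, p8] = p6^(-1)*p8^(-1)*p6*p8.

Identity is p1; from the table p6^(-1) = p7 and p8^(-1) = p3.
p7*p3 = p5
p5*p6 = p8
p8*p8 = p4

p4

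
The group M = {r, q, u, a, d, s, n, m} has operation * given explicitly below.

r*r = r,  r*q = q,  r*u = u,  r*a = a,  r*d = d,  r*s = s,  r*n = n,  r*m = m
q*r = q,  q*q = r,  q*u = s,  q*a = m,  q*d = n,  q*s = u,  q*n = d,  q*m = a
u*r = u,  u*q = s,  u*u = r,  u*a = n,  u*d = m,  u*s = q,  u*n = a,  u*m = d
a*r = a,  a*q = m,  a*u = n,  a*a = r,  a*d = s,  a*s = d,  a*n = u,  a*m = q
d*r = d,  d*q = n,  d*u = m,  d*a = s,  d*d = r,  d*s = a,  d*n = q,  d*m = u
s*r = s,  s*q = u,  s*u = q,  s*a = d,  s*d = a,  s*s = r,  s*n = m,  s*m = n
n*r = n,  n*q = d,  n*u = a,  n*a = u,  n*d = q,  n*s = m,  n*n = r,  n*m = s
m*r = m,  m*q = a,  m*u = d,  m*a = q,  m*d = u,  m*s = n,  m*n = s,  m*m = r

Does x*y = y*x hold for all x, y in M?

Check whether the table is symmetric across its main diagonal.
Every entry (row x, col y) equals the entry (row y, col x), so M is abelian.

Yes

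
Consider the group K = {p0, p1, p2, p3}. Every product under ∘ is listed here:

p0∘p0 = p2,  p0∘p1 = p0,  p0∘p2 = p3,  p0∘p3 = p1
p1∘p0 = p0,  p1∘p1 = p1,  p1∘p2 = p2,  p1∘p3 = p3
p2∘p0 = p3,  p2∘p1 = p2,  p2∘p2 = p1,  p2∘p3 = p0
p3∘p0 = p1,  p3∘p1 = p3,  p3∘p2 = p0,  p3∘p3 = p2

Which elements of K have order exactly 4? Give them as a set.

Identity is p1. Compute the order of each non-identity element by repeated multiplication:
  p0: p0 → p2 → p3 → p1  (order 4)
  p2: p2 → p1  (order 2)
  p3: p3 → p2 → p0 → p1  (order 4)
Elements of order 4: {p0, p3}.

{p0, p3}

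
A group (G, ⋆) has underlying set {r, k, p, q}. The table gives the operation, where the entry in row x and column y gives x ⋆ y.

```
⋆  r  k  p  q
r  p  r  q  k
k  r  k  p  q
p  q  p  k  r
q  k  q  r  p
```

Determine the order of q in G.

4

The identity element is k (its row matches the header).
q^1 = q
q^2 = q ⋆ q = p
q^3 = p ⋆ q = r
q^4 = r ⋆ q = k
The first power of q equal to the identity is q^4, so ord(q) = 4.
(Structurally, G here is isomorphic to the cyclic group Z_4.)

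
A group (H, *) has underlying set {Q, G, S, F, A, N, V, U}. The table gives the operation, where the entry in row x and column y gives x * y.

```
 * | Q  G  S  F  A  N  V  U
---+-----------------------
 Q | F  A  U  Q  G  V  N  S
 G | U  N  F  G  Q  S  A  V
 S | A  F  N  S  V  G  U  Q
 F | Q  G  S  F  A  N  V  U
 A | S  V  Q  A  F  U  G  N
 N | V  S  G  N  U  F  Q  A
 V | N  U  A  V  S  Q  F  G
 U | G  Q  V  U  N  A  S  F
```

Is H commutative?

G * V = A but V * G = U.
Since G and V do not commute, H is not abelian.

No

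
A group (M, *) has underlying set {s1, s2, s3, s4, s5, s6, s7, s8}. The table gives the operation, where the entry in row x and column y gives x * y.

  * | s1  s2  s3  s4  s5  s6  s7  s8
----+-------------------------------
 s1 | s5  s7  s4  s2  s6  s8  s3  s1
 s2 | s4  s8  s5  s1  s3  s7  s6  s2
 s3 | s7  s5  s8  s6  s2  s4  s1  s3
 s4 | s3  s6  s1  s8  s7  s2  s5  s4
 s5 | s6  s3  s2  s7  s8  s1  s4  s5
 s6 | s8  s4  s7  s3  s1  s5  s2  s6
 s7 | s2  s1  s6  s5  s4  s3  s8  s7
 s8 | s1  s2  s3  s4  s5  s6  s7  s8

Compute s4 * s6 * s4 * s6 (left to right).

s8

s4 * s6 = s2
s2 * s4 = s1
s1 * s6 = s8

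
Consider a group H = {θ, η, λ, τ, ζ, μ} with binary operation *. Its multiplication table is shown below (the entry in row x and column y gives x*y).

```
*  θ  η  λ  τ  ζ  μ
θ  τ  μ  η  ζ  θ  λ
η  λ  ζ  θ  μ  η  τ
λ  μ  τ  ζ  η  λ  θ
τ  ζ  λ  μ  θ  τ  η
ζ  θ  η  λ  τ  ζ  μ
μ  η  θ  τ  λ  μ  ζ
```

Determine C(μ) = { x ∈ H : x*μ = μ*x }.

Compare row μ with column μ entry by entry.
θ*μ = λ but μ*θ = η, so θ does not.
Collecting the elements that commute with μ: C(μ) = {ζ, μ}.

{ζ, μ}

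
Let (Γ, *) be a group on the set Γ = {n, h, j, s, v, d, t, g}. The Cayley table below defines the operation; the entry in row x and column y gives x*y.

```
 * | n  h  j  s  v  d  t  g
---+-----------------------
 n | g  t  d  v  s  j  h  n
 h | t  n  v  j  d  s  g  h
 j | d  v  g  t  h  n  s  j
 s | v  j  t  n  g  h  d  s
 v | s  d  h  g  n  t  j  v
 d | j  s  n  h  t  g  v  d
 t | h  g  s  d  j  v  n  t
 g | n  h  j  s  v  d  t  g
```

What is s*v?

Read row s, column v: s*v = g.

g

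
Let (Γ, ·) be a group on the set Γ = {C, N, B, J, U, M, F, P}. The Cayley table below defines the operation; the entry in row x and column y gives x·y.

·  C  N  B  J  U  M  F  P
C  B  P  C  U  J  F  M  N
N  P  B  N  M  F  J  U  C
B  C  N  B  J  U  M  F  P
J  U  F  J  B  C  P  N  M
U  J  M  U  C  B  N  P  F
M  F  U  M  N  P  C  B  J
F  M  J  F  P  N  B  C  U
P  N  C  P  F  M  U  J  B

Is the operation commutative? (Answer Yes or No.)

No

F·N = J but N·F = U.
Since F and N do not commute, Γ is not abelian.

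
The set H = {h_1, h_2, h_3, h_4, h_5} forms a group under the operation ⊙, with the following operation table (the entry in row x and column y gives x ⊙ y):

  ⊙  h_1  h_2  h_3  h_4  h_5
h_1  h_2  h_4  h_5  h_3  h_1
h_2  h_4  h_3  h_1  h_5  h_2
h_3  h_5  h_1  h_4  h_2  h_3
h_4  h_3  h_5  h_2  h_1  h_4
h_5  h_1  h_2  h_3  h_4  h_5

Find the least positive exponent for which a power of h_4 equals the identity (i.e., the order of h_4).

The identity element is h_5 (its row matches the header).
h_4^1 = h_4
h_4^2 = h_4 ⊙ h_4 = h_1
h_4^3 = h_1 ⊙ h_4 = h_3
h_4^4 = h_3 ⊙ h_4 = h_2
h_4^5 = h_2 ⊙ h_4 = h_5
The first power of h_4 equal to the identity is h_4^5, so ord(h_4) = 5.
(Structurally, H here is isomorphic to the cyclic group Z_5.)

5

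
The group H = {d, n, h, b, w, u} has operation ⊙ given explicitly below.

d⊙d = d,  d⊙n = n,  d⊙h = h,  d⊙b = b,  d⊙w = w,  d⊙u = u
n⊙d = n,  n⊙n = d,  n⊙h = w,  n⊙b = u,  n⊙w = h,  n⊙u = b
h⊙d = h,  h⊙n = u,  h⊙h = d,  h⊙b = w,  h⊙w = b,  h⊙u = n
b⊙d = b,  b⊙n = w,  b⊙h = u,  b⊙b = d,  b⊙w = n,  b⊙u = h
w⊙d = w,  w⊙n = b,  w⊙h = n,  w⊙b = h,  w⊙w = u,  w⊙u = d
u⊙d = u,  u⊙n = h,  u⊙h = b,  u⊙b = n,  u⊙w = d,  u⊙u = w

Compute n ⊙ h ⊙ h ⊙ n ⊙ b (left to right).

n ⊙ h = w
w ⊙ h = n
n ⊙ n = d
d ⊙ b = b

b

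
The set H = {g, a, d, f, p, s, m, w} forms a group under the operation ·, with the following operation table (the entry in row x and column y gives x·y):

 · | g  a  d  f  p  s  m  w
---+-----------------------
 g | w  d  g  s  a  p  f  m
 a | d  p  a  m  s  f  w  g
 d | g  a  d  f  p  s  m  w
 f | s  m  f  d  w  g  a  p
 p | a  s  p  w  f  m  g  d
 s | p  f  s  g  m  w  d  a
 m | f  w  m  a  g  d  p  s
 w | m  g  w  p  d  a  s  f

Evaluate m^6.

m^1 = m
m^2 = m·m = p
m^3 = p·m = g
m^4 = g·m = f
m^5 = f·m = a
m^6 = a·m = w

w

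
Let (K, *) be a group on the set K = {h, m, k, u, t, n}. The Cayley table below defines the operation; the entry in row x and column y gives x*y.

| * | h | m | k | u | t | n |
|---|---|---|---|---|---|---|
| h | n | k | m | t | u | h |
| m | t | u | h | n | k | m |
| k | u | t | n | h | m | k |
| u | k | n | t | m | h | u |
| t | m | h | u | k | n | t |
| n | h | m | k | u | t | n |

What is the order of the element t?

The identity element is n (its row matches the header).
t^1 = t
t^2 = t*t = n
The first power of t equal to the identity is t^2, so ord(t) = 2.
(Structurally, K here is isomorphic to the symmetric group S_3.)

2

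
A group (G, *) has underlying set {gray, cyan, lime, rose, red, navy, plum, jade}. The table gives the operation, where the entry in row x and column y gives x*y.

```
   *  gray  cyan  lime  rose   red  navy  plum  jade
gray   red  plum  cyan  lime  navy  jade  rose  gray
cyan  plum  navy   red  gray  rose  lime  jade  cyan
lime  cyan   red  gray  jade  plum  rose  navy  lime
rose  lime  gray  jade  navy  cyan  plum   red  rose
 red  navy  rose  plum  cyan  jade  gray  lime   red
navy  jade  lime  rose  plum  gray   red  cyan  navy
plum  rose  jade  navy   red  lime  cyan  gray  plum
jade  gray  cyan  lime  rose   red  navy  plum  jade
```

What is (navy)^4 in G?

jade

navy^1 = navy
navy^2 = navy*navy = red
navy^3 = red*navy = gray
navy^4 = gray*navy = jade
(Structurally, G here is isomorphic to the cyclic group Z_8.)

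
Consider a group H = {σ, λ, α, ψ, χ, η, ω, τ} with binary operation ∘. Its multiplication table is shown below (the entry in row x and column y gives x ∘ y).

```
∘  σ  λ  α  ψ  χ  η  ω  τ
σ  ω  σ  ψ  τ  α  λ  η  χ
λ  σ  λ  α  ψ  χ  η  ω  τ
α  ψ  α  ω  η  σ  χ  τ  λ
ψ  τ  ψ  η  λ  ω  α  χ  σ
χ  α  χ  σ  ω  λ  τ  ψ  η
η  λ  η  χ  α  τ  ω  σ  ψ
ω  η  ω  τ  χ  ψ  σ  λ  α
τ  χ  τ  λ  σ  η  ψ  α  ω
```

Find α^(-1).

First locate the identity: row λ matches the header, so λ is the identity.
Scan row α for λ: α ∘ τ = λ. Hence α^(-1) = τ.

τ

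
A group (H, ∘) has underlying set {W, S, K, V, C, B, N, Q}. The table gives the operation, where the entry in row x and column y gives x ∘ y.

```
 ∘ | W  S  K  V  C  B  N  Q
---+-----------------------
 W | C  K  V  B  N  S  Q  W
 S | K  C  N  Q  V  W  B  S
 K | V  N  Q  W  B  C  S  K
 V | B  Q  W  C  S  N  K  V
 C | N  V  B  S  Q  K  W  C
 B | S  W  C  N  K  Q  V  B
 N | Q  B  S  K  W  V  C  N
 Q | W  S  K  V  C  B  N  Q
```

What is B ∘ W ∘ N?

B

B ∘ W = S
S ∘ N = B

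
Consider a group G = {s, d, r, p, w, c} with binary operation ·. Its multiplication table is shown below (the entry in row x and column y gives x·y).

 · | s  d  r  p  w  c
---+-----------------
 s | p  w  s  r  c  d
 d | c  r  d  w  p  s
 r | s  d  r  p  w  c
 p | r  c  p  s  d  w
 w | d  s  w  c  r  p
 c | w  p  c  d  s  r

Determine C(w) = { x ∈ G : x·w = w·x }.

{r, w}

Compare row w with column w entry by entry.
s·w = c but w·s = d, so s does not.
Collecting the elements that commute with w: C(w) = {r, w}.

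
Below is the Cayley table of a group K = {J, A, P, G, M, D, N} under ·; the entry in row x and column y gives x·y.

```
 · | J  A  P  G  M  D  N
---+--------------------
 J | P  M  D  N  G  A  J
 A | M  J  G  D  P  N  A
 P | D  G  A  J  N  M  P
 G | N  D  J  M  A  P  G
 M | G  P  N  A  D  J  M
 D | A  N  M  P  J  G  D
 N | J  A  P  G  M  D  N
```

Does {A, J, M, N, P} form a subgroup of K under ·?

A·P = G, which is not in {A, J, M, N, P}.
The subset is not closed under ·, so it is not a subgroup.

No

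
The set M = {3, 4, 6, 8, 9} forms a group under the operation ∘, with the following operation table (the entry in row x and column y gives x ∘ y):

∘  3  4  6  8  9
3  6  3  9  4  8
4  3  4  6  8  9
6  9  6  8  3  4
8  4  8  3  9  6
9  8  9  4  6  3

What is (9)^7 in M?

9^1 = 9
9^2 = 9 ∘ 9 = 3
9^3 = 3 ∘ 9 = 8
9^4 = 8 ∘ 9 = 6
9^5 = 6 ∘ 9 = 4
9^6 = 4 ∘ 9 = 9
9^7 = 9 ∘ 9 = 3

3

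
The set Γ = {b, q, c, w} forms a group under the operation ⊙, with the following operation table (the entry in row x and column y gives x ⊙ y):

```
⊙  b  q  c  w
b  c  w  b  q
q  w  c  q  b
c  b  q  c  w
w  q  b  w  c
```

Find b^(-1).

First locate the identity: row c matches the header, so c is the identity.
Scan row b for c: b ⊙ b = c. Hence b^(-1) = b.

b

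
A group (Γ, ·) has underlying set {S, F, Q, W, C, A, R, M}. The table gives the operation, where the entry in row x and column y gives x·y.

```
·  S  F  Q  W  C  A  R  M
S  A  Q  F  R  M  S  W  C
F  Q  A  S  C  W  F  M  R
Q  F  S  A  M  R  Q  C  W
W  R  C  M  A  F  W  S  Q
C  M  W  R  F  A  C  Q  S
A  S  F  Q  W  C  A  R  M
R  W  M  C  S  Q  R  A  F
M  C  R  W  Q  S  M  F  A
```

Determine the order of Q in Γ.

2

The identity element is A (its row matches the header).
Q^1 = Q
Q^2 = Q·Q = A
The first power of Q equal to the identity is Q^2, so ord(Q) = 2.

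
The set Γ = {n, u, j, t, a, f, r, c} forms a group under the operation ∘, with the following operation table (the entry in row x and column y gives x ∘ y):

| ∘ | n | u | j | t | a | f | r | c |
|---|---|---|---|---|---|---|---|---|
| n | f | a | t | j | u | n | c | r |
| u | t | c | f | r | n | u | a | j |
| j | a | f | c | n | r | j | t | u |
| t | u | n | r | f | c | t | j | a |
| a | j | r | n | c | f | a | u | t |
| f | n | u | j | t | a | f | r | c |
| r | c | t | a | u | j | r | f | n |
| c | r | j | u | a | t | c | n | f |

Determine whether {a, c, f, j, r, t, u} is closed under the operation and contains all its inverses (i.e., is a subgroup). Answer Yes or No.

u ∘ a = n, which is not in {a, c, f, j, r, t, u}.
The subset is not closed under ∘, so it is not a subgroup.
(Structurally, Γ here is isomorphic to the dihedral group D_4.)

No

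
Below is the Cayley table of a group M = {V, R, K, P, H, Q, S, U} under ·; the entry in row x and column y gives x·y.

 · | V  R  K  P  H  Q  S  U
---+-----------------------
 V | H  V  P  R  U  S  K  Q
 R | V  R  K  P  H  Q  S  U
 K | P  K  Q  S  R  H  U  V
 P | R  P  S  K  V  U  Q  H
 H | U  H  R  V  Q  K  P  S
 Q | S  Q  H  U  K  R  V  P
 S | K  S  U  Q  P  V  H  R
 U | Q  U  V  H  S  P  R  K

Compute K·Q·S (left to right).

K·Q = H
H·S = P
(Structurally, M here is isomorphic to the cyclic group Z_8.)

P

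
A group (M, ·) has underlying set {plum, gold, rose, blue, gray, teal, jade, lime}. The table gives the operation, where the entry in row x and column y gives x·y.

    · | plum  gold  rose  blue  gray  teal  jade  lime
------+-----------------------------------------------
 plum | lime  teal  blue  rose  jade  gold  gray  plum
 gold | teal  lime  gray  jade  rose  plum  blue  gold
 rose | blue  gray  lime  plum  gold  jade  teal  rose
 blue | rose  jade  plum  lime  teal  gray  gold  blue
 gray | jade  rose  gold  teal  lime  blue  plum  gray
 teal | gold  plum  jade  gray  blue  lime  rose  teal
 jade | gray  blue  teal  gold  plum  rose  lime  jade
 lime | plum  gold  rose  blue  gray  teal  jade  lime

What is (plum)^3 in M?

plum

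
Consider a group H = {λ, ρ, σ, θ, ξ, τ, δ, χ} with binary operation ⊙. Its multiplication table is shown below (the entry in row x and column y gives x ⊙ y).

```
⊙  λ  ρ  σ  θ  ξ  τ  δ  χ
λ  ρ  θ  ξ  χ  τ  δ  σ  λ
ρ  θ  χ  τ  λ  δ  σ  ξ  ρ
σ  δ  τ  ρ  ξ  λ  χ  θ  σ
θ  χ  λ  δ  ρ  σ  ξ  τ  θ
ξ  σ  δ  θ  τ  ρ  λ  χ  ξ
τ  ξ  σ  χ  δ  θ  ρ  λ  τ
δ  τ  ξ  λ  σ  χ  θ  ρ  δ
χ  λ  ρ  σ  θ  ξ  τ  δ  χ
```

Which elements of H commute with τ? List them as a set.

Compare row τ with column τ entry by entry.
ρ ⊙ τ = σ = τ ⊙ ρ, so ρ commutes with τ.
θ ⊙ τ = ξ but τ ⊙ θ = δ, so θ does not.
Collecting the elements that commute with τ: C(τ) = {ρ, σ, τ, χ}.

{ρ, σ, τ, χ}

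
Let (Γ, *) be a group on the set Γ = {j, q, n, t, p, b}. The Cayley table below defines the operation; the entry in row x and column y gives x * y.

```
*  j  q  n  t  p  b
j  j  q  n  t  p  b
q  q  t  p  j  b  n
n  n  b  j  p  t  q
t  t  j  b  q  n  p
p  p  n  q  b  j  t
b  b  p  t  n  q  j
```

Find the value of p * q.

Read row p, column q: p * q = n.

n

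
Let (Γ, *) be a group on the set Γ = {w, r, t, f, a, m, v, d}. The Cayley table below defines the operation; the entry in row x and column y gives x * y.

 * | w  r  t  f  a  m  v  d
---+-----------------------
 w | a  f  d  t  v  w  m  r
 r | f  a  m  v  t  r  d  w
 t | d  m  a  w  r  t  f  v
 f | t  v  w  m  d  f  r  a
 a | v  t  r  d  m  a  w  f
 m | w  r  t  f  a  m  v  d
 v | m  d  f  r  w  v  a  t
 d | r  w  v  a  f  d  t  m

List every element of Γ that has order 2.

Identity is m. Compute the order of each non-identity element by repeated multiplication:
  w: w → a → v → m  (order 4)
  r: r → a → t → m  (order 4)
  t: t → a → r → m  (order 4)
  f: f → m  (order 2)
  a: a → m  (order 2)
  v: v → a → w → m  (order 4)
  d: d → m  (order 2)
Elements of order 2: {a, d, f}.

{a, d, f}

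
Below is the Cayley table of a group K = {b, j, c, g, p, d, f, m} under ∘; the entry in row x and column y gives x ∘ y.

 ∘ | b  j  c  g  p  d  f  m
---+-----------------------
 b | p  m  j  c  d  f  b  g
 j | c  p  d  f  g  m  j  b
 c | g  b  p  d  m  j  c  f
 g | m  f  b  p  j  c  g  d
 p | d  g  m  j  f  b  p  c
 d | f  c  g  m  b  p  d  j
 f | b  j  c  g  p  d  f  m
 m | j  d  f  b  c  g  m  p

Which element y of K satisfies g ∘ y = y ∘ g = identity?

First locate the identity: row f matches the header, so f is the identity.
Scan row g for f: g ∘ j = f. Hence g^(-1) = j.

j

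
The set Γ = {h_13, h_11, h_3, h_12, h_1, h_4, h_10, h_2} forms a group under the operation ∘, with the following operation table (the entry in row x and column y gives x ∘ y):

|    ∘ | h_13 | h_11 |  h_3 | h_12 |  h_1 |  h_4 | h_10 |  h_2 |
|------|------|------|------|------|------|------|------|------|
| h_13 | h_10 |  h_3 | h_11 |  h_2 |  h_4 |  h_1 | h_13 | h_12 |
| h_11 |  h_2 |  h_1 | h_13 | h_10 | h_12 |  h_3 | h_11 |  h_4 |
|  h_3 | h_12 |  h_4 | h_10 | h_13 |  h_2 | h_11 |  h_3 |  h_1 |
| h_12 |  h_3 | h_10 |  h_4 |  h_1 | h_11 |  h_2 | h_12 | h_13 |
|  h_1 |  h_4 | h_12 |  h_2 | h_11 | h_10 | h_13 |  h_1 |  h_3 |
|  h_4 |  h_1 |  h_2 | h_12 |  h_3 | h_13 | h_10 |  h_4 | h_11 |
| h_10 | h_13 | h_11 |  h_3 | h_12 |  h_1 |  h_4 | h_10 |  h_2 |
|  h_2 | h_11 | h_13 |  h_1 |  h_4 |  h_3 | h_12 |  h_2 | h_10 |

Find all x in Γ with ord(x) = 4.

{h_11, h_12}

Identity is h_10. Compute the order of each non-identity element by repeated multiplication:
  h_13: h_13 → h_10  (order 2)
  h_11: h_11 → h_1 → h_12 → h_10  (order 4)
  h_3: h_3 → h_10  (order 2)
  h_12: h_12 → h_1 → h_11 → h_10  (order 4)
  h_1: h_1 → h_10  (order 2)
  h_4: h_4 → h_10  (order 2)
  h_2: h_2 → h_10  (order 2)
Elements of order 4: {h_11, h_12}.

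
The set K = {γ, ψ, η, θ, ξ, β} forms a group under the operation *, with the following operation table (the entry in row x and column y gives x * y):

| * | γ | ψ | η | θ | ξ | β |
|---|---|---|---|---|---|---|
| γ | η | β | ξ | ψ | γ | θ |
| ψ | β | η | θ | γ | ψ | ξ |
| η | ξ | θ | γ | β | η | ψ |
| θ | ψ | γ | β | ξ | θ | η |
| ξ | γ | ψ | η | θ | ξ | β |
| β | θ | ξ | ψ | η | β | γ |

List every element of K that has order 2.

{θ}

Identity is ξ. Compute the order of each non-identity element by repeated multiplication:
  γ: γ → η → ξ  (order 3)
  ψ: ψ → η → θ → γ → β → ξ  (order 6)
  η: η → γ → ξ  (order 3)
  θ: θ → ξ  (order 2)
  β: β → γ → θ → η → ψ → ξ  (order 6)
Elements of order 2: {θ}.
(Structurally, K here is isomorphic to the cyclic group Z_6.)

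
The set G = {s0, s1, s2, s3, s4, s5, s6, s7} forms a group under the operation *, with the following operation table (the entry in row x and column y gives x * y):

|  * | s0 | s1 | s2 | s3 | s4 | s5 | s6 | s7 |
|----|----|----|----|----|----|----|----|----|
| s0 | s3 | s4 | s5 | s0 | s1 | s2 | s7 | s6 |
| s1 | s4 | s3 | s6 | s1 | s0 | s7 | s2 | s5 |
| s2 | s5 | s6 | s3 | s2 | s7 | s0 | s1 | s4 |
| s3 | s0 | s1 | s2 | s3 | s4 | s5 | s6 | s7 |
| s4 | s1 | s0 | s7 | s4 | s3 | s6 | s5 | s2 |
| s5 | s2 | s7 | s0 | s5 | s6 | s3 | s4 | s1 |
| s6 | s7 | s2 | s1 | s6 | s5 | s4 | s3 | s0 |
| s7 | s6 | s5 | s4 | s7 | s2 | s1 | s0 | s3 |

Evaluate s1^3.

s1^1 = s1
s1^2 = s1 * s1 = s3
s1^3 = s3 * s1 = s1

s1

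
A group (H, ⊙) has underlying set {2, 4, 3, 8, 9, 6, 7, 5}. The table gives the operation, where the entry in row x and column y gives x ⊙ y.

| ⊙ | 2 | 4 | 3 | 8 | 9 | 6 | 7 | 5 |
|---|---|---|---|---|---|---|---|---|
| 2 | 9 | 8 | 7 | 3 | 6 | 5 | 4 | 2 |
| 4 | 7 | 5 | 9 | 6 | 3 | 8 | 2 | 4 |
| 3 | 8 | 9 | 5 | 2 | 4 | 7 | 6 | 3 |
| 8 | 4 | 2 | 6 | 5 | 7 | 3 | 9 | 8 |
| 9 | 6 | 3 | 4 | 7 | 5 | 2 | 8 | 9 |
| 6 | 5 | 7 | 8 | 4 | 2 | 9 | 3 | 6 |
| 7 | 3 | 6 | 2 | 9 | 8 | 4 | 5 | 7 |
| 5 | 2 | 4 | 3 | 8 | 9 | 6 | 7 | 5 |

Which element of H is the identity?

5

The identity e satisfies e ⊙ x = x for all x, so its row in the table reproduces the column headers.
Row 5 reads: 2, 4, 3, 8, 9, 6, 7, 5 — exactly the header order. So 5 is the identity.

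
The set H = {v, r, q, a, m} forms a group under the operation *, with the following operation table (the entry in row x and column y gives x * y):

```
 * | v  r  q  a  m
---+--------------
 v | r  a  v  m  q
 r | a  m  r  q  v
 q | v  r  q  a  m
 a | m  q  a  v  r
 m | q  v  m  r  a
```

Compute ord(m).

The identity element is q (its row matches the header).
m^1 = m
m^2 = m * m = a
m^3 = a * m = r
m^4 = r * m = v
m^5 = v * m = q
The first power of m equal to the identity is m^5, so ord(m) = 5.
(Structurally, H here is isomorphic to the cyclic group Z_5.)

5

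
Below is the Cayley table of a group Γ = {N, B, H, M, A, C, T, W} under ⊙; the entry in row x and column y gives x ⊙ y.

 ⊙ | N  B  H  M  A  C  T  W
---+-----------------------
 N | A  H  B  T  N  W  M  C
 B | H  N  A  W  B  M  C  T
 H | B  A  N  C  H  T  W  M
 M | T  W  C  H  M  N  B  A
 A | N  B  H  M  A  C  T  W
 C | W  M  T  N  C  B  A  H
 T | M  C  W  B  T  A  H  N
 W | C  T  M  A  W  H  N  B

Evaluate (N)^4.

A

N^1 = N
N^2 = N ⊙ N = A
N^3 = A ⊙ N = N
N^4 = N ⊙ N = A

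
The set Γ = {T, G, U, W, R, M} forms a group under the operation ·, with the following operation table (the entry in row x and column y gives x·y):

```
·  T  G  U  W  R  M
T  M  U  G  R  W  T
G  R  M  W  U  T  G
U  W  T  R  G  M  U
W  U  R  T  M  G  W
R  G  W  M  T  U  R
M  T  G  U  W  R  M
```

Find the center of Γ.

An element z is central iff its row equals its column in the table.
For T: T·R = W ≠ G = R·T, so T ∉ Z.
Checking each element this way leaves Z(Γ) = {M}.
(Structurally, Γ here is isomorphic to the symmetric group S_3.)

{M}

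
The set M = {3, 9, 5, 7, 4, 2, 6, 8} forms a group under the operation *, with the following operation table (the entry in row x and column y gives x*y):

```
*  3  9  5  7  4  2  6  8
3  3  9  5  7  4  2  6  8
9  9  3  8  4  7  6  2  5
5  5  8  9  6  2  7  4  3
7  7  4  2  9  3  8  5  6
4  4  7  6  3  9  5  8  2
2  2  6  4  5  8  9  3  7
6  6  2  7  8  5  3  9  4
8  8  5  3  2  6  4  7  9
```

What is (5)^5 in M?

5

5^1 = 5
5^2 = 5*5 = 9
5^3 = 9*5 = 8
5^4 = 8*5 = 3
5^5 = 3*5 = 5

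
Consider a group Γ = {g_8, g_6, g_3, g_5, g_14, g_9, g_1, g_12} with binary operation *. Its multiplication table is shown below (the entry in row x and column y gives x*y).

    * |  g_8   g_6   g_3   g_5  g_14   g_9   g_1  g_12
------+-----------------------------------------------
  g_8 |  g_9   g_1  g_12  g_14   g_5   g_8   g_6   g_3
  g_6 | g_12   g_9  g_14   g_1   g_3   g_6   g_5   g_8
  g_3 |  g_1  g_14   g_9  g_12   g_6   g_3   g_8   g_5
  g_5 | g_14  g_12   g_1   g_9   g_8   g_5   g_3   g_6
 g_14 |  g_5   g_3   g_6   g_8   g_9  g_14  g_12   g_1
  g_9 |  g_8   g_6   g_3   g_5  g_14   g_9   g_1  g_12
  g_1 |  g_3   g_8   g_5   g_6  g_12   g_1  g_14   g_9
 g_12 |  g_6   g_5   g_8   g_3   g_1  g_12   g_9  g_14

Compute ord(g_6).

2

The identity element is g_9 (its row matches the header).
g_6^1 = g_6
g_6^2 = g_6*g_6 = g_9
The first power of g_6 equal to the identity is g_6^2, so ord(g_6) = 2.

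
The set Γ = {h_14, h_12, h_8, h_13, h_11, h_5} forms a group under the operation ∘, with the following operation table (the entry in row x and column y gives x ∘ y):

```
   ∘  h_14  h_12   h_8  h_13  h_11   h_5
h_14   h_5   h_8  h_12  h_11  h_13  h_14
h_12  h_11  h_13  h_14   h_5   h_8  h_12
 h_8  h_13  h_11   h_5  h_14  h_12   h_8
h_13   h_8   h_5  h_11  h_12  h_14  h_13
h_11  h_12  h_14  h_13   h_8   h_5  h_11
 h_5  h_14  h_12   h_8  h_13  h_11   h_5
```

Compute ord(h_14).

2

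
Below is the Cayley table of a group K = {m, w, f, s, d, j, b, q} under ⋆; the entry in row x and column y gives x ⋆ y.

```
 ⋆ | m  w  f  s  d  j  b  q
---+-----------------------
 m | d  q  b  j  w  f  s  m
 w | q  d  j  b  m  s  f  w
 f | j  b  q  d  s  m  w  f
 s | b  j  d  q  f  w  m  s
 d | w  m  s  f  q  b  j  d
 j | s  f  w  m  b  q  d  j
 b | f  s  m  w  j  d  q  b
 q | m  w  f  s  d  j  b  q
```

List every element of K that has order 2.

{b, d, f, j, s}

Identity is q. Compute the order of each non-identity element by repeated multiplication:
  m: m → d → w → q  (order 4)
  w: w → d → m → q  (order 4)
  f: f → q  (order 2)
  s: s → q  (order 2)
  d: d → q  (order 2)
  j: j → q  (order 2)
  b: b → q  (order 2)
Elements of order 2: {b, d, f, j, s}.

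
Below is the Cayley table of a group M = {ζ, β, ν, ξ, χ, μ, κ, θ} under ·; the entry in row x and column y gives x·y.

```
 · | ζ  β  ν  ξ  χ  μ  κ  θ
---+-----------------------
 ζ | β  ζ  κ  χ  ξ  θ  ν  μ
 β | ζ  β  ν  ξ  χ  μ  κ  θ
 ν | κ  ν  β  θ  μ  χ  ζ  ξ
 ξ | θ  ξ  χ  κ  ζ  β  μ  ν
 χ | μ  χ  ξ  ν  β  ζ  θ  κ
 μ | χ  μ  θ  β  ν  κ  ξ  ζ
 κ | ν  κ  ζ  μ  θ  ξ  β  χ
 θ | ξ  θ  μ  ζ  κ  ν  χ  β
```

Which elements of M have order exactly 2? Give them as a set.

{ζ, θ, κ, ν, χ}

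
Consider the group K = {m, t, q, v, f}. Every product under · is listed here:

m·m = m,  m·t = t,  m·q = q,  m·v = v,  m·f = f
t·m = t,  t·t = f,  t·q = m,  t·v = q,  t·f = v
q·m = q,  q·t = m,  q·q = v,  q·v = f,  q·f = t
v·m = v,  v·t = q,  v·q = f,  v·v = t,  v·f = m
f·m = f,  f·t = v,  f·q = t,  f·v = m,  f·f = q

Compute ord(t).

5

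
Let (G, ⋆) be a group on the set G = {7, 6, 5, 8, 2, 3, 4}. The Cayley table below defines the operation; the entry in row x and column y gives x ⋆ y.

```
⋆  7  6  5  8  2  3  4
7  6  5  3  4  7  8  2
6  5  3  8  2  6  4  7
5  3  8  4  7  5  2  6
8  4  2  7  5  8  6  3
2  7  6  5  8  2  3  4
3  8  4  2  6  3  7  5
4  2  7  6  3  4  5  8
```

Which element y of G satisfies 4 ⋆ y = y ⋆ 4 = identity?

7

First locate the identity: row 2 matches the header, so 2 is the identity.
Scan row 4 for 2: 4 ⋆ 7 = 2. Hence 4^(-1) = 7.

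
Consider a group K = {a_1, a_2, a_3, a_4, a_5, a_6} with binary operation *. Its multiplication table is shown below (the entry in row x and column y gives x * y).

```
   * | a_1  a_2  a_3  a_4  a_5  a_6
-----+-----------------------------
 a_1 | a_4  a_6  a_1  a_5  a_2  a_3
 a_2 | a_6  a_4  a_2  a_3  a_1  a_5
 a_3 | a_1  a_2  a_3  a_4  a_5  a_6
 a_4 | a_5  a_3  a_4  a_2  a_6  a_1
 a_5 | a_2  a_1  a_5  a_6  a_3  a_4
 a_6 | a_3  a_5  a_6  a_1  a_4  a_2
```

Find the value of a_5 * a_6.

a_4

Read row a_5, column a_6: a_5 * a_6 = a_4.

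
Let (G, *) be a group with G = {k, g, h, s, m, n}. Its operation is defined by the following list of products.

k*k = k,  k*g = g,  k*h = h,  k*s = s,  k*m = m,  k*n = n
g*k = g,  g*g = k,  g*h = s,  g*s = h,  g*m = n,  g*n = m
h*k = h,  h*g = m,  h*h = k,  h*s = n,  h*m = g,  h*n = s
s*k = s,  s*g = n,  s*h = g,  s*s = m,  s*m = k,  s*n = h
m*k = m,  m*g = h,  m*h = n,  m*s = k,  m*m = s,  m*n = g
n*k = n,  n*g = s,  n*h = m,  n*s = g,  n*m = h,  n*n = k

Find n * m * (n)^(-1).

s

The identity is k. In row n, the entry k sits in column n, so n^(-1) = n.
n * m = h
h * n = s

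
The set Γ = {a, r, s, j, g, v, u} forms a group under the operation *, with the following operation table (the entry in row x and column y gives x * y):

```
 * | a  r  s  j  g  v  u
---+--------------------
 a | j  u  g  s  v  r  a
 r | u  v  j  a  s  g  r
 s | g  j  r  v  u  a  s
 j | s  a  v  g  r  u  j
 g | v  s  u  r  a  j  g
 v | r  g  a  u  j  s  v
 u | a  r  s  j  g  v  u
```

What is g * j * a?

g * j = r
r * a = u

u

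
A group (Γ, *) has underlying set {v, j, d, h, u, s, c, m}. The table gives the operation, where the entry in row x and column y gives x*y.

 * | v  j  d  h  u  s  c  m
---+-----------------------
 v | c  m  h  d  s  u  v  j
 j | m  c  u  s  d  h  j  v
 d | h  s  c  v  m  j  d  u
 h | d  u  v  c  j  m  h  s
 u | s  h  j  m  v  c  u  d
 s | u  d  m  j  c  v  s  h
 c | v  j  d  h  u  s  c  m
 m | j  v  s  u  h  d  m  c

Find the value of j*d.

Read row j, column d: j*d = u.

u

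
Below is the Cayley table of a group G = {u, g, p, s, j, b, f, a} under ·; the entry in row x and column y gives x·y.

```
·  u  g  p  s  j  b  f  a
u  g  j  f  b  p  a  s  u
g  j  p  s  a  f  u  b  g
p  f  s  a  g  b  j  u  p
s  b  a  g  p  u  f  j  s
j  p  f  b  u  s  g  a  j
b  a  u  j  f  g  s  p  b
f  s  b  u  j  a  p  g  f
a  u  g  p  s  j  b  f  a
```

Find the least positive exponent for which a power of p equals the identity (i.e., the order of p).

The identity element is a (its row matches the header).
p^1 = p
p^2 = p·p = a
The first power of p equal to the identity is p^2, so ord(p) = 2.
(Structurally, G here is isomorphic to the cyclic group Z_8.)

2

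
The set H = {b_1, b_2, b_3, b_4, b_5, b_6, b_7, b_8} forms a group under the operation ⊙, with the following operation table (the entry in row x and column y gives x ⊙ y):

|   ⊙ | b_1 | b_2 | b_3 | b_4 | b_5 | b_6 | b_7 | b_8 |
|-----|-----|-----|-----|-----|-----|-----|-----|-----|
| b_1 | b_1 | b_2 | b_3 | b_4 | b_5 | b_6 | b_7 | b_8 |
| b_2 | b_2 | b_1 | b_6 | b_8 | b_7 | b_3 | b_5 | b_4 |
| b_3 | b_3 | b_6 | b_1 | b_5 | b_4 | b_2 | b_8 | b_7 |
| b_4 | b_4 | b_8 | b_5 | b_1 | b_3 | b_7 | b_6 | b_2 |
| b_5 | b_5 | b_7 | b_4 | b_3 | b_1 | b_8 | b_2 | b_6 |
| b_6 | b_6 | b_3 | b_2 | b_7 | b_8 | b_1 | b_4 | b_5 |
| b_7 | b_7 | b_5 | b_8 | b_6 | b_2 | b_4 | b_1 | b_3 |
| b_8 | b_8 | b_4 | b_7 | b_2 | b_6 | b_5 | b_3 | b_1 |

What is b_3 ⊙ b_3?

Read row b_3, column b_3: b_3 ⊙ b_3 = b_1.
(Structurally, H here is isomorphic to the elementary abelian group (Z_2)^3.)

b_1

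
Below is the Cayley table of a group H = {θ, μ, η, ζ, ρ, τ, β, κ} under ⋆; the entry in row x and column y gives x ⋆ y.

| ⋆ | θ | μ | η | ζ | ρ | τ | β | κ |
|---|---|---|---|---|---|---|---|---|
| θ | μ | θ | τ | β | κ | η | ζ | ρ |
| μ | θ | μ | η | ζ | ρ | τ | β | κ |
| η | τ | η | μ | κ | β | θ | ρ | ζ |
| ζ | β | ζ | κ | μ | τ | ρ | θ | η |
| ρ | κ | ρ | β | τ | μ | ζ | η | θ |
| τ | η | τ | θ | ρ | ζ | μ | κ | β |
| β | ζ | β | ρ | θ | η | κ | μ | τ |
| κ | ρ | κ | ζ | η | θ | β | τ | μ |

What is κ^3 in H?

κ^1 = κ
κ^2 = κ ⋆ κ = μ
κ^3 = μ ⋆ κ = κ

κ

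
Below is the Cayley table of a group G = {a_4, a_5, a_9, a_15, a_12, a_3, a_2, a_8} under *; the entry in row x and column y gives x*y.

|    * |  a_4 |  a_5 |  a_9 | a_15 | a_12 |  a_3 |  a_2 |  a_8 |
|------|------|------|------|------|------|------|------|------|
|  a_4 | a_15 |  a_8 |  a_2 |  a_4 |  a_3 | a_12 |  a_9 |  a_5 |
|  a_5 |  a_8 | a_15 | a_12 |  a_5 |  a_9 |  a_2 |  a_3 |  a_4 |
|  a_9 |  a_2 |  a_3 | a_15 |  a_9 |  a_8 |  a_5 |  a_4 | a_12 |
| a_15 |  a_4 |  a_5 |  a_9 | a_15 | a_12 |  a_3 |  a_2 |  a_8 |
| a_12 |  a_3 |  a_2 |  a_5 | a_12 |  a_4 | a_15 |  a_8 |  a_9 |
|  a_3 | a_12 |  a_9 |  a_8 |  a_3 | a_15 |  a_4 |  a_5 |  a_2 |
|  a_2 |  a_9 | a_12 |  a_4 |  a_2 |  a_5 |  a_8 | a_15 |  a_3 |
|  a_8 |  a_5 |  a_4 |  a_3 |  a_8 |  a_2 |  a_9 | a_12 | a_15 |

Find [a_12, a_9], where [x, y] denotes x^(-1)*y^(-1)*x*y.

a_4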